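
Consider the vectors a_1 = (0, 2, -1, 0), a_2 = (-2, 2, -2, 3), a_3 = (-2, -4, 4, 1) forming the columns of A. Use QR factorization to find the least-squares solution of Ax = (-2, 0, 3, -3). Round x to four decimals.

x = (4.1429, -1.0952, 1.4286)

q_1 = a_1/‖a_1‖ = (0, 2, -1, 0)/2.2361 = (0.0000, 0.8944, -0.4472, 0.0000).
r_{12} = q_1·a_2 = 2.6833.
u_2 = a_2 − 2.6833·q_1 = (-2.0000, -0.4000, -0.8000, 3.0000).
‖u_2‖ = 3.7148, so q_2 = (-0.5384, -0.1077, -0.2154, 0.8076).
r_{13} = q_1·a_3 = -5.3666; r_{23} = q_2·a_3 = 1.4536.
u_3 = a_3 + 5.3666·q_1 − 1.4536·q_2 = (-1.2174, 0.9565, 1.9130, -0.1739).
‖u_3‖ = 2.4672, so q_3 = (-0.4934, 0.3877, 0.7754, -0.0705).
Qᵀb = (-1.3416, -1.9920, 3.5245).
Back-substitute: x_3 = 3.5245/2.4672 = 1.4286.
x_2 = (-1.9920 − 1.4536·1.4286)/3.7148 = -1.0952.
x_1 = (-1.3416 − 2.6833·(-1.0952) + 5.3666·1.4286)/2.2361 = 4.1429.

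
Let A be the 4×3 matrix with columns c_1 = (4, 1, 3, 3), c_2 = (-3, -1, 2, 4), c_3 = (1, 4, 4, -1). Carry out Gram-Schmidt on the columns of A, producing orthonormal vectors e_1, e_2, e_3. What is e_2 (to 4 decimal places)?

e_1 = c_1/‖c_1‖ = (4, 1, 3, 3)/5.9161 = (0.6761, 0.1690, 0.5071, 0.5071).
r_{12} = e_1·c_2 = 0.8452.
u_2 = c_2 − 0.8452·e_1 = (-3.5714, -1.1429, 1.5714, 3.5714).
‖u_2‖ = 5.4116, so e_2 = (-0.6600, -0.2112, 0.2904, 0.6600).

e_2 = (-0.6600, -0.2112, 0.2904, 0.6600)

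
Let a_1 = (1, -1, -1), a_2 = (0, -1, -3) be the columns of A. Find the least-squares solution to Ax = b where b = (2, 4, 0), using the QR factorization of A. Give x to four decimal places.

x = (-0.2857, -0.2857)

a_1 = (1, -1, -1); ‖a_1‖ = 1.7321, so e_1 = (0.5774, -0.5774, -0.5774).
e_1·a_2 = 0.5774·0 + (-0.5774)·(-1) + (-0.5774)·(-3) = 2.3094.
u_2 = a_2 − 2.3094·e_1 = (-1.3333, 0.3333, -1.6667).
‖u_2‖ = 2.1602, so e_2 = (-0.6172, 0.1543, -0.7715).
Qᵀb = (-1.1547, -0.6172).
Back-substitute: x_2 = -0.6172/2.1602 = -0.2857.
x_1 = (-1.1547 − 2.3094·(-0.2857))/1.7321 = -0.2857.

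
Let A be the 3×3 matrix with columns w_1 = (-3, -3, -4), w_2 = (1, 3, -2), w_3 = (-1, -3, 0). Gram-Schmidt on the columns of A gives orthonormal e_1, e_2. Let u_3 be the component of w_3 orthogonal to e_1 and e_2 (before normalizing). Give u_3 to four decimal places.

w_1 = (-3, -3, -4); ‖w_1‖ = 5.8310, so e_1 = (-0.5145, -0.5145, -0.6860).
e_1·w_2 = (-0.5145)·1 + (-0.5145)·3 + (-0.6860)·(-2) = -0.6860.
u_2 = w_2 + 0.6860·e_1 = (0.6471, 2.6471, -2.4706).
‖u_2‖ = 3.6782, so e_2 = (0.1759, 0.7197, -0.6717).
e_1·w_3 = (-0.5145)·(-1) + (-0.5145)·(-3) + (-0.6860)·0 = 2.0580; e_2·w_3 = 0.1759·(-1) + 0.7197·(-3) + (-0.6717)·0 = -2.3349.
u_3 = w_3 − 2.0580·e_1 + 2.3349·e_2 = (0.4696, -0.2609, -0.1565).

u_3 = (0.4696, -0.2609, -0.1565)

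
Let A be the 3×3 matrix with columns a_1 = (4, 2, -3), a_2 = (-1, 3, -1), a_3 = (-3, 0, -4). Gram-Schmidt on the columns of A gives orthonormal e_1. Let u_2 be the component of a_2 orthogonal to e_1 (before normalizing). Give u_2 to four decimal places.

e_1 = a_1/‖a_1‖ = (4, 2, -3)/5.3852 = (0.7428, 0.3714, -0.5571).
r_{12} = e_1·a_2 = 0.9285.
u_2 = a_2 − 0.9285·e_1 = (-1.6897, 2.6552, -0.4828).

u_2 = (-1.6897, 2.6552, -0.4828)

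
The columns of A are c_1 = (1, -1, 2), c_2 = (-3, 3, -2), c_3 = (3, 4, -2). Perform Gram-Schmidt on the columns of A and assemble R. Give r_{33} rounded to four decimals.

r_{33} = 4.9497

c_1 = (1, -1, 2); ‖c_1‖ = 2.4495, so e_1 = (0.4082, -0.4082, 0.8165).
e_1·c_2 = 0.4082·(-3) + (-0.4082)·3 + 0.8165·(-2) = -4.0825.
u_2 = c_2 + 4.0825·e_1 = (-1.3333, 1.3333, 1.3333).
‖u_2‖ = 2.3094, so e_2 = (-0.5774, 0.5774, 0.5774).
e_1·c_3 = 0.4082·3 + (-0.4082)·4 + 0.8165·(-2) = -2.0412; e_2·c_3 = (-0.5774)·3 + 0.5774·4 + 0.5774·(-2) = -0.5774.
u_3 = c_3 + 2.0412·e_1 + 0.5774·e_2 = (3.5000, 3.5000, 0.0000).
r_{33} = ‖u_3‖ = 4.9497.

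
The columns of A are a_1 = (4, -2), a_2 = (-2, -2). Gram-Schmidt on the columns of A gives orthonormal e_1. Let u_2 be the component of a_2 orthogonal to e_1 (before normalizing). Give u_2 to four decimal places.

u_2 = (-1.2000, -2.4000)

e_1 = a_1/‖a_1‖ = (4, -2)/4.4721 = (0.8944, -0.4472).
r_{12} = e_1·a_2 = -0.8944.
u_2 = a_2 + 0.8944·e_1 = (-1.2000, -2.4000).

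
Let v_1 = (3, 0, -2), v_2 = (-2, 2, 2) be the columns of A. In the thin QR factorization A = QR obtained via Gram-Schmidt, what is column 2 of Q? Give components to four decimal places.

e_2 = (0.1482, 0.9636, 0.2224)

e_1 = v_1/‖v_1‖ = (3, 0, -2)/3.6056 = (0.8321, 0.0000, -0.5547).
r_{12} = e_1·v_2 = -2.7735.
u_2 = v_2 + 2.7735·e_1 = (0.3077, 2.0000, 0.4615).
‖u_2‖ = 2.0755, so e_2 = (0.1482, 0.9636, 0.2224).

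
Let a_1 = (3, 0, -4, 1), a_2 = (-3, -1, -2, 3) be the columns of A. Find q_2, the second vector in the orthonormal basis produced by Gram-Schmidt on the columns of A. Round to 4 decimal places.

q_2 = (-0.6759, -0.2092, -0.3541, 0.6116)

q_1 = a_1/‖a_1‖ = (3, 0, -4, 1)/5.0990 = (0.5883, 0.0000, -0.7845, 0.1961).
r_{12} = q_1·a_2 = 0.3922.
u_2 = a_2 − 0.3922·q_1 = (-3.2308, -1.0000, -1.6923, 2.9231).
‖u_2‖ = 4.7798, so q_2 = (-0.6759, -0.2092, -0.3541, 0.6116).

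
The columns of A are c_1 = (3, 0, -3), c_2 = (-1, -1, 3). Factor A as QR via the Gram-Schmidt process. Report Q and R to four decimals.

c_1 = (3, 0, -3); ‖c_1‖ = 4.2426, so q_1 = (0.7071, 0.0000, -0.7071).
q_1·c_2 = 0.7071·(-1) + 0.0000·(-1) + (-0.7071)·3 = -2.8284.
u_2 = c_2 + 2.8284·q_1 = (1.0000, -1.0000, 1.0000).
‖u_2‖ = 1.7321, so q_2 = (0.5774, -0.5774, 0.5774).

Q = [[0.7071, 0.5774], [0.0000, -0.5774], [-0.7071, 0.5774]], R = [[4.2426, -2.8284], [0.0000, 1.7321]]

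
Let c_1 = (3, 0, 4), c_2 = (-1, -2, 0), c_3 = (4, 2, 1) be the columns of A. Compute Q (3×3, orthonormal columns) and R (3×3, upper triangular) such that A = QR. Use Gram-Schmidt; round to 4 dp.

c_1 = (3, 0, 4); ‖c_1‖ = 5.0000, so q_1 = (0.6000, 0.0000, 0.8000).
q_1·c_2 = 0.6000·(-1) + 0.0000·(-2) + 0.8000·0 = -0.6000.
u_2 = c_2 + 0.6000·q_1 = (-0.6400, -2.0000, 0.4800).
‖u_2‖ = 2.1541, so q_2 = (-0.2971, -0.9285, 0.2228).
q_1·c_3 = 0.6000·4 + 0.0000·2 + 0.8000·1 = 3.2000; q_2·c_3 = (-0.2971)·4 + (-0.9285)·2 + 0.2228·1 = -2.8226.
u_3 = c_3 − 3.2000·q_1 + 2.8226·q_2 = (1.2414, -0.6207, -0.9310).
‖u_3‖ = 1.6713, so q_3 = (0.7428, -0.3714, -0.5571).

Q = [[0.6000, -0.2971, 0.7428], [0.0000, -0.9285, -0.3714], [0.8000, 0.2228, -0.5571]], R = [[5.0000, -0.6000, 3.2000], [0.0000, 2.1541, -2.8226], [0.0000, 0.0000, 1.6713]]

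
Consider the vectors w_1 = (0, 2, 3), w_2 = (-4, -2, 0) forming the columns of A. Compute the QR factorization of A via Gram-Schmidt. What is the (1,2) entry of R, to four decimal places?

w_1 = (0, 2, 3); ‖w_1‖ = 3.6056, so e_1 = (0.0000, 0.5547, 0.8321).
r_{12} = e_1·w_2 = -1.1094.

r_{12} = -1.1094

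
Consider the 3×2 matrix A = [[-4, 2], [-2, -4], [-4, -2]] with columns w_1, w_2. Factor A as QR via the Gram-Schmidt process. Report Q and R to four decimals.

w_1 = (-4, -2, -4); ‖w_1‖ = 6.0000, so q_1 = (-0.6667, -0.3333, -0.6667).
q_1·w_2 = (-0.6667)·2 + (-0.3333)·(-4) + (-0.6667)·(-2) = 1.3333.
u_2 = w_2 − 1.3333·q_1 = (2.8889, -3.5556, -1.1111).
‖u_2‖ = 4.7140, so q_2 = (0.6128, -0.7542, -0.2357).

Q = [[-0.6667, 0.6128], [-0.3333, -0.7542], [-0.6667, -0.2357]], R = [[6.0000, 1.3333], [0.0000, 4.7140]]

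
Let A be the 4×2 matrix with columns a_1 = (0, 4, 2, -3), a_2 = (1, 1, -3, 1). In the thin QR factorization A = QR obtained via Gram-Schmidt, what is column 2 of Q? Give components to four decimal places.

q_2 = (0.2996, 0.5063, -0.7956, 0.1447)

a_1 = (0, 4, 2, -3); ‖a_1‖ = 5.3852, so q_1 = (0.0000, 0.7428, 0.3714, -0.5571).
q_1·a_2 = 0.0000·1 + 0.7428·1 + 0.3714·(-3) + (-0.5571)·1 = -0.9285.
u_2 = a_2 + 0.9285·q_1 = (1.0000, 1.6897, -2.6552, 0.4828).
‖u_2‖ = 3.3374, so q_2 = (0.2996, 0.5063, -0.7956, 0.1447).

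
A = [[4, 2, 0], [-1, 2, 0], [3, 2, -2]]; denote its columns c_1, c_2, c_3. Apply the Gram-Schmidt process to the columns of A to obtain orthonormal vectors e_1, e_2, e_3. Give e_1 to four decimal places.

e_1 = (0.7845, -0.1961, 0.5883)

c_1 = (4, -1, 3); ‖c_1‖ = 5.0990, so e_1 = (0.7845, -0.1961, 0.5883).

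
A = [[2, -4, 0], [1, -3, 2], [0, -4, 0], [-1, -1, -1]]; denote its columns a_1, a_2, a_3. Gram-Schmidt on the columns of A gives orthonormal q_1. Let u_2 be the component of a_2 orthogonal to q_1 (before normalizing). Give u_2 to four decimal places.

u_2 = (-0.6667, -1.3333, -4.0000, -2.6667)

a_1 = (2, 1, 0, -1); ‖a_1‖ = 2.4495, so q_1 = (0.8165, 0.4082, 0.0000, -0.4082).
q_1·a_2 = 0.8165·(-4) + 0.4082·(-3) + 0.0000·(-4) + (-0.4082)·(-1) = -4.0825.
u_2 = a_2 + 4.0825·q_1 = (-0.6667, -1.3333, -4.0000, -2.6667).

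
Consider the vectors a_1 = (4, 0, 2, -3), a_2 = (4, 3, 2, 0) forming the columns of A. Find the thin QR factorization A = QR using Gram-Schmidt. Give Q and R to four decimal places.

Q = [[0.7428, 0.3183], [0.0000, 0.7693], [0.3714, 0.1592], [-0.5571, 0.5306]], R = [[5.3852, 3.7139], [0.0000, 3.8996]]

a_1 = (4, 0, 2, -3); ‖a_1‖ = 5.3852, so e_1 = (0.7428, 0.0000, 0.3714, -0.5571).
e_1·a_2 = 0.7428·4 + 0.0000·3 + 0.3714·2 + (-0.5571)·0 = 3.7139.
u_2 = a_2 − 3.7139·e_1 = (1.2414, 3.0000, 0.6207, 2.0690).
‖u_2‖ = 3.8996, so e_2 = (0.3183, 0.7693, 0.1592, 0.5306).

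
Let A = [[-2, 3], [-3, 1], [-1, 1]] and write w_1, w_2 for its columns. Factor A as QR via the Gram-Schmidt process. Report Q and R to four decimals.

q_1 = w_1/‖w_1‖ = (-2, -3, -1)/3.7417 = (-0.5345, -0.8018, -0.2673).
r_{12} = q_1·w_2 = -2.6726.
u_2 = w_2 + 2.6726·q_1 = (1.5714, -1.1429, 0.2857).
‖u_2‖ = 1.9640, so q_2 = (0.8001, -0.5819, 0.1455).

Q = [[-0.5345, 0.8001], [-0.8018, -0.5819], [-0.2673, 0.1455]], R = [[3.7417, -2.6726], [0.0000, 1.9640]]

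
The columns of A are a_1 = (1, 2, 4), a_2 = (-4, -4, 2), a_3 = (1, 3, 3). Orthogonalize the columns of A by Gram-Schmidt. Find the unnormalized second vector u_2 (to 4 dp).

a_1 = (1, 2, 4); ‖a_1‖ = 4.5826, so e_1 = (0.2182, 0.4364, 0.8729).
e_1·a_2 = 0.2182·(-4) + 0.4364·(-4) + 0.8729·2 = -0.8729.
u_2 = a_2 + 0.8729·e_1 = (-3.8095, -3.6190, 2.7619).

u_2 = (-3.8095, -3.6190, 2.7619)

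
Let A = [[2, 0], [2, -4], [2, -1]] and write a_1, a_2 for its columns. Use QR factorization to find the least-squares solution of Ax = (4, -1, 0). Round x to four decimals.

a_1 = (2, 2, 2); ‖a_1‖ = 3.4641, so e_1 = (0.5774, 0.5774, 0.5774).
e_1·a_2 = 0.5774·0 + 0.5774·(-4) + 0.5774·(-1) = -2.8868.
u_2 = a_2 + 2.8868·e_1 = (1.6667, -2.3333, 0.6667).
‖u_2‖ = 2.9439, so e_2 = (0.5661, -0.7926, 0.2265).
Qᵀb = (1.7321, 3.0571).
Back-substitute: x_2 = 3.0571/2.9439 = 1.0385.
x_1 = (1.7321 + 2.8868·1.0385)/3.4641 = 1.3654.

x = (1.3654, 1.0385)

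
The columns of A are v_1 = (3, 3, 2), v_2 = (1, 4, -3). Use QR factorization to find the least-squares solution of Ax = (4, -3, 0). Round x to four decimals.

x = (0.3055, -0.4134)

v_1 = (3, 3, 2); ‖v_1‖ = 4.6904, so q_1 = (0.6396, 0.6396, 0.4264).
q_1·v_2 = 0.6396·1 + 0.6396·4 + 0.4264·(-3) = 1.9188.
u_2 = v_2 − 1.9188·q_1 = (-0.2273, 2.7727, -3.8182).
‖u_2‖ = 4.7242, so q_2 = (-0.0481, 0.5869, -0.8082).
Qᵀb = (0.6396, -1.9532).
Back-substitute: x_2 = -1.9532/4.7242 = -0.4134.
x_1 = (0.6396 − 1.9188·(-0.4134))/4.6904 = 0.3055.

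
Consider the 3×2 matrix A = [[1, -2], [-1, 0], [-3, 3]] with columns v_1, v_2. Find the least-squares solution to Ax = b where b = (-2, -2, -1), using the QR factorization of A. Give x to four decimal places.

v_1 = (1, -1, -3); ‖v_1‖ = 3.3166, so q_1 = (0.3015, -0.3015, -0.9045).
q_1·v_2 = 0.3015·(-2) + (-0.3015)·0 + (-0.9045)·3 = -3.3166.
u_2 = v_2 + 3.3166·q_1 = (-1.0000, -1.0000, 0.0000).
‖u_2‖ = 1.4142, so q_2 = (-0.7071, -0.7071, 0.0000).
Qᵀb = (0.9045, 2.8284).
Back-substitute: x_2 = 2.8284/1.4142 = 2.0000.
x_1 = (0.9045 + 3.3166·2.0000)/3.3166 = 2.2727.

x = (2.2727, 2.0000)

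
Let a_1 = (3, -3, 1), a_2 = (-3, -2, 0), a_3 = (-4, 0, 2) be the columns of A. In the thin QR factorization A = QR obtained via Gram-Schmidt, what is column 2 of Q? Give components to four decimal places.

e_1 = a_1/‖a_1‖ = (3, -3, 1)/4.3589 = (0.6882, -0.6882, 0.2294).
r_{12} = e_1·a_2 = -0.6882.
u_2 = a_2 + 0.6882·e_1 = (-2.5263, -2.4737, 0.1579).
‖u_2‖ = 3.5393, so e_2 = (-0.7138, -0.6989, 0.0446).

e_2 = (-0.7138, -0.6989, 0.0446)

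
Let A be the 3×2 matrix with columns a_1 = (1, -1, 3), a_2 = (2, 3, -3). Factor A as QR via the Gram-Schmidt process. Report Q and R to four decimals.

Q = [[0.3015, 0.8097], [-0.3015, 0.5820], [0.9045, -0.0759]], R = [[3.3166, -3.0151], [0.0000, 3.5929]]

a_1 = (1, -1, 3); ‖a_1‖ = 3.3166, so q_1 = (0.3015, -0.3015, 0.9045).
q_1·a_2 = 0.3015·2 + (-0.3015)·3 + 0.9045·(-3) = -3.0151.
u_2 = a_2 + 3.0151·q_1 = (2.9091, 2.0909, -0.2727).
‖u_2‖ = 3.5929, so q_2 = (0.8097, 0.5820, -0.0759).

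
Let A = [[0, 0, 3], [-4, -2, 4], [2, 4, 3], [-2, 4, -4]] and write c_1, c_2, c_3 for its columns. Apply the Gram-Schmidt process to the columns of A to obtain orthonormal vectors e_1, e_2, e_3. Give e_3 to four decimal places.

e_3 = (0.4424, 0.5073, 0.6341, -0.3805)

e_1 = c_1/‖c_1‖ = (0, -4, 2, -2)/4.8990 = (0.0000, -0.8165, 0.4082, -0.4082).
r_{12} = e_1·c_2 = 1.6330.
u_2 = c_2 − 1.6330·e_1 = (0.0000, -0.6667, 3.3333, 4.6667).
‖u_2‖ = 5.7735, so e_2 = (0.0000, -0.1155, 0.5774, 0.8083).
r_{13} = e_1·c_3 = -0.4082; r_{23} = e_2·c_3 = -1.9630.
u_3 = c_3 + 0.4082·e_1 + 1.9630·e_2 = (3.0000, 3.4400, 4.3000, -2.5800).
‖u_3‖ = 6.7809, so e_3 = (0.4424, 0.5073, 0.6341, -0.3805).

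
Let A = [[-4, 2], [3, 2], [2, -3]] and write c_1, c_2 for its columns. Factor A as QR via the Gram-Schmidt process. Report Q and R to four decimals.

Q = [[-0.7428, 0.2331], [0.5571, 0.7352], [0.3714, -0.6365]], R = [[5.3852, -1.4856], [0.0000, 3.8462]]

q_1 = c_1/‖c_1‖ = (-4, 3, 2)/5.3852 = (-0.7428, 0.5571, 0.3714).
r_{12} = q_1·c_2 = -1.4856.
u_2 = c_2 + 1.4856·q_1 = (0.8966, 2.8276, -2.4483).
‖u_2‖ = 3.8462, so q_2 = (0.2331, 0.7352, -0.6365).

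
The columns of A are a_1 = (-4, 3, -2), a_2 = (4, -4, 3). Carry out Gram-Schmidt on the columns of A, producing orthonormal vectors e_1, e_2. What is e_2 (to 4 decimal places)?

a_1 = (-4, 3, -2); ‖a_1‖ = 5.3852, so e_1 = (-0.7428, 0.5571, -0.3714).
e_1·a_2 = (-0.7428)·4 + 0.5571·(-4) + (-0.3714)·3 = -6.3136.
u_2 = a_2 + 6.3136·e_1 = (-0.6897, -0.4828, 0.6552).
‖u_2‖ = 1.0667, so e_2 = (-0.6465, -0.4526, 0.6142).

e_2 = (-0.6465, -0.4526, 0.6142)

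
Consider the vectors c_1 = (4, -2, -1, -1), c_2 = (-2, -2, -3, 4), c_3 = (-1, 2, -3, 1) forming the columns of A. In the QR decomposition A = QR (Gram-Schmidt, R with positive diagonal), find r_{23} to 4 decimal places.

r_{23} = 1.7071

e_1 = c_1/‖c_1‖ = (4, -2, -1, -1)/4.6904 = (0.8528, -0.4264, -0.2132, -0.2132).
r_{12} = e_1·c_2 = -1.0660.
u_2 = c_2 + 1.0660·e_1 = (-1.0909, -2.4545, -3.2273, 3.7727).
‖u_2‖ = 5.6448, so e_2 = (-0.1933, -0.4348, -0.5717, 0.6684).
r_{23} = e_2·c_3 = 1.7071.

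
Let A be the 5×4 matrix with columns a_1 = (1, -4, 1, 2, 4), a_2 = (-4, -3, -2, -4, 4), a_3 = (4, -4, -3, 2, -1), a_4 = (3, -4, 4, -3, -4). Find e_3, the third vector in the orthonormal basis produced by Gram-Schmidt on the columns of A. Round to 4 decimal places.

e_3 = (0.3931, -0.4576, -0.7131, -0.0473, -0.3540)

a_1 = (1, -4, 1, 2, 4); ‖a_1‖ = 6.1644, so e_1 = (0.1622, -0.6489, 0.1622, 0.3244, 0.6489).
e_1·a_2 = 0.1622·(-4) + (-0.6489)·(-3) + 0.1622·(-2) + 0.3244·(-4) + 0.6489·4 = 2.2711.
u_2 = a_2 − 2.2711·e_1 = (-4.3684, -1.5263, -2.3684, -4.7368, 2.5263).
‖u_2‖ = 7.4728, so e_2 = (-0.5846, -0.2043, -0.3169, -0.6339, 0.3381).
e_1·a_3 = 0.1622·4 + (-0.6489)·(-4) + 0.1622·(-3) + 0.3244·2 + 0.6489·(-1) = 2.7578; e_2·a_3 = (-0.5846)·4 + (-0.2043)·(-4) + (-0.3169)·(-3) + (-0.6339)·2 + 0.3381·(-1) = -2.1763.
u_3 = a_3 − 2.7578·e_1 + 2.1763·e_2 = (2.2804, -2.6550, -4.1371, -0.2743, -2.0537).
‖u_3‖ = 5.8016, so e_3 = (0.3931, -0.4576, -0.7131, -0.0473, -0.3540).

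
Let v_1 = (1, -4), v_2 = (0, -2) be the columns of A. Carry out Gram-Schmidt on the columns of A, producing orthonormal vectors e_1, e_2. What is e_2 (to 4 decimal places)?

v_1 = (1, -4); ‖v_1‖ = 4.1231, so e_1 = (0.2425, -0.9701).
e_1·v_2 = 0.2425·0 + (-0.9701)·(-2) = 1.9403.
u_2 = v_2 − 1.9403·e_1 = (-0.4706, -0.1176).
‖u_2‖ = 0.4851, so e_2 = (-0.9701, -0.2425).

e_2 = (-0.9701, -0.2425)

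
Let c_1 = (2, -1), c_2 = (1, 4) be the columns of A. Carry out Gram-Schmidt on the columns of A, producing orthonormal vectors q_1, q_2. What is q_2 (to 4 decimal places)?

q_1 = c_1/‖c_1‖ = (2, -1)/2.2361 = (0.8944, -0.4472).
r_{12} = q_1·c_2 = -0.8944.
u_2 = c_2 + 0.8944·q_1 = (1.8000, 3.6000).
‖u_2‖ = 4.0249, so q_2 = (0.4472, 0.8944).

q_2 = (0.4472, 0.8944)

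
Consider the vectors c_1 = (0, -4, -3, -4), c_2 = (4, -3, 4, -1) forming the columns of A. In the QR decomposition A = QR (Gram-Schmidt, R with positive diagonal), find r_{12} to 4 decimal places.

r_{12} = 0.6247

q_1 = c_1/‖c_1‖ = (0, -4, -3, -4)/6.4031 = (0.0000, -0.6247, -0.4685, -0.6247).
r_{12} = q_1·c_2 = 0.6247.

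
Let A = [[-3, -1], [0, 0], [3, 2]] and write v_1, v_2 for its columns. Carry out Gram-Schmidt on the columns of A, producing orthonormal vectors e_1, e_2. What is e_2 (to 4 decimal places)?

e_1 = v_1/‖v_1‖ = (-3, 0, 3)/4.2426 = (-0.7071, 0.0000, 0.7071).
r_{12} = e_1·v_2 = 2.1213.
u_2 = v_2 − 2.1213·e_1 = (0.5000, 0.0000, 0.5000).
‖u_2‖ = 0.7071, so e_2 = (0.7071, 0.0000, 0.7071).

e_2 = (0.7071, 0.0000, 0.7071)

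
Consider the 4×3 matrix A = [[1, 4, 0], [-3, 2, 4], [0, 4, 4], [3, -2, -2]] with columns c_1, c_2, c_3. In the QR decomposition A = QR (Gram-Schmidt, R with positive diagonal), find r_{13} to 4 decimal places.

r_{13} = -4.1295

c_1 = (1, -3, 0, 3); ‖c_1‖ = 4.3589, so e_1 = (0.2294, -0.6882, 0.0000, 0.6882).
r_{13} = e_1·c_3 = -4.1295.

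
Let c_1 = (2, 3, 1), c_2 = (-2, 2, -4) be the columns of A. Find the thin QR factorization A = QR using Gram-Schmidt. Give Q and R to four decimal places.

q_1 = c_1/‖c_1‖ = (2, 3, 1)/3.7417 = (0.5345, 0.8018, 0.2673).
r_{12} = q_1·c_2 = -0.5345.
u_2 = c_2 + 0.5345·q_1 = (-1.7143, 2.4286, -3.8571).
‖u_2‖ = 4.8697, so q_2 = (-0.3520, 0.4987, -0.7921).

Q = [[0.5345, -0.3520], [0.8018, 0.4987], [0.2673, -0.7921]], R = [[3.7417, -0.5345], [0.0000, 4.8697]]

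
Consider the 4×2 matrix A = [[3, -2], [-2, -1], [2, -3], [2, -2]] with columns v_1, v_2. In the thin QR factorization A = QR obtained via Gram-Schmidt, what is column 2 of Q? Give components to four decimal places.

e_1 = v_1/‖v_1‖ = (3, -2, 2, 2)/4.5826 = (0.6547, -0.4364, 0.4364, 0.4364).
r_{12} = e_1·v_2 = -3.0551.
u_2 = v_2 + 3.0551·e_1 = (0.0000, -2.3333, -1.6667, -0.6667).
‖u_2‖ = 2.9439, so e_2 = (0.0000, -0.7926, -0.5661, -0.2265).

e_2 = (0.0000, -0.7926, -0.5661, -0.2265)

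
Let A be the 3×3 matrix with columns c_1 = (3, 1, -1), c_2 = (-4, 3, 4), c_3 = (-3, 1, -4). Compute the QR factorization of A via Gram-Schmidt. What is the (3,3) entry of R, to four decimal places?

e_1 = c_1/‖c_1‖ = (3, 1, -1)/3.3166 = (0.9045, 0.3015, -0.3015).
r_{12} = e_1·c_2 = -3.9196.
u_2 = c_2 + 3.9196·e_1 = (-0.4545, 4.1818, 2.8182).
‖u_2‖ = 5.0632, so e_2 = (-0.0898, 0.8259, 0.5566).
r_{13} = e_1·c_3 = -1.2060; r_{23} = e_2·c_3 = -1.1311.
u_3 = c_3 + 1.2060·e_1 + 1.1311·e_2 = (-2.0106, 2.2979, -3.7340).
r_{33} = ‖u_3‖ = 4.8235.

r_{33} = 4.8235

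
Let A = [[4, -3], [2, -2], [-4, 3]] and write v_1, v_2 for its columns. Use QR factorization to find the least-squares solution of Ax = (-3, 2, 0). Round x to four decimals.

x = (-4.5000, -5.5000)

v_1 = (4, 2, -4); ‖v_1‖ = 6.0000, so q_1 = (0.6667, 0.3333, -0.6667).
q_1·v_2 = 0.6667·(-3) + 0.3333·(-2) + (-0.6667)·3 = -4.6667.
u_2 = v_2 + 4.6667·q_1 = (0.1111, -0.4444, -0.1111).
‖u_2‖ = 0.4714, so q_2 = (0.2357, -0.9428, -0.2357).
Qᵀb = (-1.3333, -2.5927).
Back-substitute: x_2 = -2.5927/0.4714 = -5.5000.
x_1 = (-1.3333 + 4.6667·(-5.5000))/6.0000 = -4.5000.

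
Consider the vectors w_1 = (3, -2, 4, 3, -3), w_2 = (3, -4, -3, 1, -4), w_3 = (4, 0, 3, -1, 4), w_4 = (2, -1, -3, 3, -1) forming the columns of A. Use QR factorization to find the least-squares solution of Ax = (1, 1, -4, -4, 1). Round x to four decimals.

w_1 = (3, -2, 4, 3, -3); ‖w_1‖ = 6.8557, so q_1 = (0.4376, -0.2917, 0.5835, 0.4376, -0.4376).
q_1·w_2 = 0.4376·3 + (-0.2917)·(-4) + 0.5835·(-3) + 0.4376·1 + (-0.4376)·(-4) = 2.9173.
u_2 = w_2 − 2.9173·q_1 = (1.7234, -3.1489, -4.7021, -0.2766, -2.7234).
‖u_2‖ = 6.5184, so q_2 = (0.2644, -0.4831, -0.7214, -0.0424, -0.4178).
q_1·w_3 = 0.4376·4 + (-0.2917)·0 + 0.5835·3 + 0.4376·(-1) + (-0.4376)·4 = 1.3128; q_2·w_3 = 0.2644·4 + (-0.4831)·0 + (-0.7214)·3 + (-0.0424)·(-1) + (-0.4178)·4 = -2.7353.
u_3 = w_3 − 1.3128·q_1 + 2.7353·q_2 = (4.1487, -0.9384, 0.2609, -1.6905, 3.4316).
‖u_3‖ = 5.7267, so q_3 = (0.7245, -0.1639, 0.0456, -0.2952, 0.5992).
q_1·w_4 = 0.4376·2 + (-0.2917)·(-1) + 0.5835·(-3) + 0.4376·3 + (-0.4376)·(-1) = 1.1669; q_2·w_4 = 0.2644·2 + (-0.4831)·(-1) + (-0.7214)·(-3) + (-0.0424)·3 + (-0.4178)·(-1) = 3.4665; q_3·w_4 = 0.7245·2 + (-0.1639)·(-1) + 0.0456·(-3) + (-0.2952)·3 + 0.5992·(-1) = -0.0087.
u_4 = w_4 − 1.1669·q_1 − 3.4665·q_2 + 0.0087·q_3 = (0.5792, 1.0136, -1.1799, 2.6339, 0.9642).
‖u_4‖ = 3.2591, so q_4 = (0.1777, 0.3110, -0.3620, 0.8082, 0.2958).
Qᵀb = (-4.3759, 2.4187, 2.1584, -1.0000).
Back-substitute: x_4 = -1.0000/3.2591 = -0.3068.
x_3 = (2.1584 + 0.0087·(-0.3068))/5.7267 = 0.3764.
x_2 = (2.4187 + 2.7353·0.3764 − 3.4665·(-0.3068))/6.5184 = 0.6922.
x_1 = (-4.3759 − 2.9173·0.6922 − 1.3128·0.3764 − 1.1669·(-0.3068))/6.8557 = -0.9527.

x = (-0.9527, 0.6922, 0.3764, -0.3068)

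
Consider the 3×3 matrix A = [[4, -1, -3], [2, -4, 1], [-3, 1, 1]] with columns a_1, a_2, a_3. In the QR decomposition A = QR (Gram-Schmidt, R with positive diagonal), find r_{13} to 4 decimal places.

r_{13} = -2.4140

a_1 = (4, 2, -3); ‖a_1‖ = 5.3852, so q_1 = (0.7428, 0.3714, -0.5571).
r_{13} = q_1·a_3 = -2.4140.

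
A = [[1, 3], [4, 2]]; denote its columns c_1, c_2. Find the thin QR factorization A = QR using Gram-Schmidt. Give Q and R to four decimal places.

Q = [[0.2425, 0.9701], [0.9701, -0.2425]], R = [[4.1231, 2.6679], [0.0000, 2.4254]]

q_1 = c_1/‖c_1‖ = (1, 4)/4.1231 = (0.2425, 0.9701).
r_{12} = q_1·c_2 = 2.6679.
u_2 = c_2 − 2.6679·q_1 = (2.3529, -0.5882).
‖u_2‖ = 2.4254, so q_2 = (0.9701, -0.2425).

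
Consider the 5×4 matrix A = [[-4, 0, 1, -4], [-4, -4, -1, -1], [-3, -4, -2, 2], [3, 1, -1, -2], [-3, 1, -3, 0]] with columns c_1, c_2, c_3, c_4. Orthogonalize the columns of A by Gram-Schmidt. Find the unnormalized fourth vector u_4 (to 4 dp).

u_4 = (-1.8928, -1.4320, 0.7291, -3.2578, 0.4462)

e_1 = c_1/‖c_1‖ = (-4, -4, -3, 3, -3)/7.6811 = (-0.5208, -0.5208, -0.3906, 0.3906, -0.3906).
r_{12} = e_1·c_2 = 3.6453.
u_2 = c_2 − 3.6453·e_1 = (1.8983, -2.1017, -2.5763, -0.4237, 2.4237).
‖u_2‖ = 4.5510, so e_2 = (0.4171, -0.4618, -0.5661, -0.0931, 0.5326).
r_{13} = e_1·c_3 = 1.5623; r_{23} = e_2·c_3 = 0.5065.
u_3 = c_3 − 1.5623·e_1 − 0.5065·e_2 = (1.6023, 0.0475, -1.1031, -1.5630, -2.6596).
‖u_3‖ = 3.6473, so e_3 = (0.4393, 0.0130, -0.3024, -0.4285, -0.7292).
r_{14} = e_1·c_4 = 1.0415; r_{24} = e_2·c_4 = -2.1526; r_{34} = e_3·c_4 = -1.5181.
u_4 = c_4 − 1.0415·e_1 + 2.1526·e_2 + 1.5181·e_3 = (-1.8928, -1.4320, 0.7291, -3.2578, 0.4462).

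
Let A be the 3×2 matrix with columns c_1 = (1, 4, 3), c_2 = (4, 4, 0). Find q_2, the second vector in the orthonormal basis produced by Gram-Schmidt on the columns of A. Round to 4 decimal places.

q_2 = (0.7926, 0.2265, -0.5661)

q_1 = c_1/‖c_1‖ = (1, 4, 3)/5.0990 = (0.1961, 0.7845, 0.5883).
r_{12} = q_1·c_2 = 3.9223.
u_2 = c_2 − 3.9223·q_1 = (3.2308, 0.9231, -2.3077).
‖u_2‖ = 4.0762, so q_2 = (0.7926, 0.2265, -0.5661).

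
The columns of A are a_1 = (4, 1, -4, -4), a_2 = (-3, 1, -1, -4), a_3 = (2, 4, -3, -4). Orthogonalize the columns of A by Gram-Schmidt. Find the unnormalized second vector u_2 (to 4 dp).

a_1 = (4, 1, -4, -4); ‖a_1‖ = 7.0000, so e_1 = (0.5714, 0.1429, -0.5714, -0.5714).
e_1·a_2 = 0.5714·(-3) + 0.1429·1 + (-0.5714)·(-1) + (-0.5714)·(-4) = 1.2857.
u_2 = a_2 − 1.2857·e_1 = (-3.7347, 0.8163, -0.2653, -3.2653).

u_2 = (-3.7347, 0.8163, -0.2653, -3.2653)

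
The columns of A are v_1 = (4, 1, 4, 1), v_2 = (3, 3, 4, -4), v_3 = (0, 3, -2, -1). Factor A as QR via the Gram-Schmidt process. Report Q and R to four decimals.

Q = [[0.6860, -0.0330, 0.2473], [0.1715, 0.4128, 0.7817], [0.6860, 0.1541, -0.5085], [0.1715, -0.8971, 0.2632]], R = [[5.8310, 4.6305, -1.0290], [0.0000, 5.3440, 1.8272], [0.0000, 0.0000, 3.0988]]

v_1 = (4, 1, 4, 1); ‖v_1‖ = 5.8310, so q_1 = (0.6860, 0.1715, 0.6860, 0.1715).
q_1·v_2 = 0.6860·3 + 0.1715·3 + 0.6860·4 + 0.1715·(-4) = 4.6305.
u_2 = v_2 − 4.6305·q_1 = (-0.1765, 2.2059, 0.8235, -4.7941).
‖u_2‖ = 5.3440, so q_2 = (-0.0330, 0.4128, 0.1541, -0.8971).
q_1·v_3 = 0.6860·0 + 0.1715·3 + 0.6860·(-2) + 0.1715·(-1) = -1.0290; q_2·v_3 = (-0.0330)·0 + 0.4128·3 + 0.1541·(-2) + (-0.8971)·(-1) = 1.8272.
u_3 = v_3 + 1.0290·q_1 − 1.8272·q_2 = (0.7662, 2.4222, -1.5757, 0.8157).
‖u_3‖ = 3.0988, so q_3 = (0.2473, 0.7817, -0.5085, 0.2632).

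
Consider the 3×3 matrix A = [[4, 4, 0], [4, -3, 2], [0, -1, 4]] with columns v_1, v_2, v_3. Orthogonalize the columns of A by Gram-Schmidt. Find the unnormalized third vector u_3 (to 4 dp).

v_1 = (4, 4, 0); ‖v_1‖ = 5.6569, so q_1 = (0.7071, 0.7071, 0.0000).
q_1·v_2 = 0.7071·4 + 0.7071·(-3) + 0.0000·(-1) = 0.7071.
u_2 = v_2 − 0.7071·q_1 = (3.5000, -3.5000, -1.0000).
‖u_2‖ = 5.0498, so q_2 = (0.6931, -0.6931, -0.1980).
q_1·v_3 = 0.7071·0 + 0.7071·2 + 0.0000·4 = 1.4142; q_2·v_3 = 0.6931·0 + (-0.6931)·2 + (-0.1980)·4 = -2.1783.
u_3 = v_3 − 1.4142·q_1 + 2.1783·q_2 = (0.5098, -0.5098, 3.5686).

u_3 = (0.5098, -0.5098, 3.5686)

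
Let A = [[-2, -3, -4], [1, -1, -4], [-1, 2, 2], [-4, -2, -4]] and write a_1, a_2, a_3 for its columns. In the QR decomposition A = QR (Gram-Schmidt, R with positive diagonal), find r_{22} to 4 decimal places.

r_{22} = 3.5355

e_1 = a_1/‖a_1‖ = (-2, 1, -1, -4)/4.6904 = (-0.4264, 0.2132, -0.2132, -0.8528).
r_{12} = e_1·a_2 = 2.3452.
u_2 = a_2 − 2.3452·e_1 = (-2.0000, -1.5000, 2.5000, 0.0000).
r_{22} = ‖u_2‖ = 3.5355.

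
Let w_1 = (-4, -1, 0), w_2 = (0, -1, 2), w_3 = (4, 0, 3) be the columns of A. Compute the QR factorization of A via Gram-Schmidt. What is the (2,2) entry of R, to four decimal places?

w_1 = (-4, -1, 0); ‖w_1‖ = 4.1231, so e_1 = (-0.9701, -0.2425, 0.0000).
e_1·w_2 = (-0.9701)·0 + (-0.2425)·(-1) + 0.0000·2 = 0.2425.
u_2 = w_2 − 0.2425·e_1 = (0.2353, -0.9412, 2.0000).
r_{22} = ‖u_2‖ = 2.2229.

r_{22} = 2.2229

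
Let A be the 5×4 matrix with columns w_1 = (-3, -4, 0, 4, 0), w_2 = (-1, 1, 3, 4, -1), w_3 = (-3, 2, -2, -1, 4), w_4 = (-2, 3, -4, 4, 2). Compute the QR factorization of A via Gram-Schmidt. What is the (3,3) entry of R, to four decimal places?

r_{33} = 5.5683

w_1 = (-3, -4, 0, 4, 0); ‖w_1‖ = 6.4031, so e_1 = (-0.4685, -0.6247, 0.0000, 0.6247, 0.0000).
e_1·w_2 = (-0.4685)·(-1) + (-0.6247)·1 + 0.0000·3 + 0.6247·4 + 0.0000·(-1) = 2.3426.
u_2 = w_2 − 2.3426·e_1 = (0.0976, 2.4634, 3.0000, 2.5366, -1.0000).
‖u_2‖ = 4.7447, so e_2 = (0.0206, 0.5192, 0.6323, 0.5346, -0.2108).
e_1·w_3 = (-0.4685)·(-3) + (-0.6247)·2 + 0.0000·(-2) + 0.6247·(-1) + 0.0000·4 = -0.4685; e_2·w_3 = 0.0206·(-3) + 0.5192·2 + 0.6323·(-2) + 0.5346·(-1) + (-0.2108)·4 = -1.6655.
u_3 = w_3 + 0.4685·e_1 + 1.6655·e_2 = (-3.1853, 2.5720, -0.9469, 0.1831, 3.6490).
r_{33} = ‖u_3‖ = 5.5683.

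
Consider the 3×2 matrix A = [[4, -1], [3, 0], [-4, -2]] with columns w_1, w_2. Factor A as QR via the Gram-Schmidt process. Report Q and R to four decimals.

w_1 = (4, 3, -4); ‖w_1‖ = 6.4031, so q_1 = (0.6247, 0.4685, -0.6247).
q_1·w_2 = 0.6247·(-1) + 0.4685·0 + (-0.6247)·(-2) = 0.6247.
u_2 = w_2 − 0.6247·q_1 = (-1.3902, -0.2927, -1.6098).
‖u_2‖ = 2.1470, so q_2 = (-0.6475, -0.1363, -0.7498).

Q = [[0.6247, -0.6475], [0.4685, -0.1363], [-0.6247, -0.7498]], R = [[6.4031, 0.6247], [0.0000, 2.1470]]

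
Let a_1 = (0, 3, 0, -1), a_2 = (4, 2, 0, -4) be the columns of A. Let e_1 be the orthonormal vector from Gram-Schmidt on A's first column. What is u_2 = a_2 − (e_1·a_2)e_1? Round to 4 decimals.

a_1 = (0, 3, 0, -1); ‖a_1‖ = 3.1623, so e_1 = (0.0000, 0.9487, 0.0000, -0.3162).
e_1·a_2 = 0.0000·4 + 0.9487·2 + 0.0000·0 + (-0.3162)·(-4) = 3.1623.
u_2 = a_2 − 3.1623·e_1 = (4.0000, -1.0000, 0.0000, -3.0000).

u_2 = (4.0000, -1.0000, 0.0000, -3.0000)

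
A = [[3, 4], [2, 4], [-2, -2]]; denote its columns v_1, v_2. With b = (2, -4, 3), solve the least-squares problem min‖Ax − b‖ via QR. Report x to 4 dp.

e_1 = v_1/‖v_1‖ = (3, 2, -2)/4.1231 = (0.7276, 0.4851, -0.4851).
r_{12} = e_1·v_2 = 5.8209.
u_2 = v_2 − 5.8209·e_1 = (-0.2353, 1.1765, 0.8235).
‖u_2‖ = 1.4552, so e_2 = (-0.1617, 0.8085, 0.5659).
Qᵀb = (-1.9403, -1.8594).
Back-substitute: x_2 = -1.8594/1.4552 = -1.2778.
x_1 = (-1.9403 − 5.8209·(-1.2778))/4.1231 = 1.3333.

x = (1.3333, -1.2778)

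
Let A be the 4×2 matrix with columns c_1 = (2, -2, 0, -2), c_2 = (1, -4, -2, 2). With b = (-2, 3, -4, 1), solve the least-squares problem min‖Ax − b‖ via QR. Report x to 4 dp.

e_1 = c_1/‖c_1‖ = (2, -2, 0, -2)/3.4641 = (0.5774, -0.5774, 0.0000, -0.5774).
r_{12} = e_1·c_2 = 1.7321.
u_2 = c_2 − 1.7321·e_1 = (0.0000, -3.0000, -2.0000, 3.0000).
‖u_2‖ = 4.6904, so e_2 = (0.0000, -0.6396, -0.4264, 0.6396).
Qᵀb = (-3.4641, 0.4264).
Back-substitute: x_2 = 0.4264/4.6904 = 0.0909.
x_1 = (-3.4641 − 1.7321·0.0909)/3.4641 = -1.0455.

x = (-1.0455, 0.0909)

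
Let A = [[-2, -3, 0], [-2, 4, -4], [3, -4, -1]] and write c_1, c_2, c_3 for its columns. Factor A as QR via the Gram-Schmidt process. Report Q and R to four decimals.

c_1 = (-2, -2, 3); ‖c_1‖ = 4.1231, so e_1 = (-0.4851, -0.4851, 0.7276).
e_1·c_2 = (-0.4851)·(-3) + (-0.4851)·4 + 0.7276·(-4) = -3.3955.
u_2 = c_2 + 3.3955·e_1 = (-4.6471, 2.3529, -1.5294).
‖u_2‖ = 5.4287, so e_2 = (-0.8560, 0.4334, -0.2817).
e_1·c_3 = (-0.4851)·0 + (-0.4851)·(-4) + 0.7276·(-1) = 1.2127; e_2·c_3 = (-0.8560)·0 + 0.4334·(-4) + (-0.2817)·(-1) = -1.4520.
u_3 = c_3 − 1.2127·e_1 + 1.4520·e_2 = (-0.6547, -2.7824, -2.2914).
‖u_3‖ = 3.6635, so e_3 = (-0.1787, -0.7595, -0.6255).

Q = [[-0.4851, -0.8560, -0.1787], [-0.4851, 0.4334, -0.7595], [0.7276, -0.2817, -0.6255]], R = [[4.1231, -3.3955, 1.2127], [0.0000, 5.4287, -1.4520], [0.0000, 0.0000, 3.6635]]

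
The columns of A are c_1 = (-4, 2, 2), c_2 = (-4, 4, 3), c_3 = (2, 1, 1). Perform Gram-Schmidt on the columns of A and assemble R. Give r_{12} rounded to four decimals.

e_1 = c_1/‖c_1‖ = (-4, 2, 2)/4.8990 = (-0.8165, 0.4082, 0.4082).
r_{12} = e_1·c_2 = 6.1237.

r_{12} = 6.1237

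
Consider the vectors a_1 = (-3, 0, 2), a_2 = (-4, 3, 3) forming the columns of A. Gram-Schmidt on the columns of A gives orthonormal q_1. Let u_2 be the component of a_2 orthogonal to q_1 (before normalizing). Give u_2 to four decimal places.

u_2 = (0.1538, 3.0000, 0.2308)

a_1 = (-3, 0, 2); ‖a_1‖ = 3.6056, so q_1 = (-0.8321, 0.0000, 0.5547).
q_1·a_2 = (-0.8321)·(-4) + 0.0000·3 + 0.5547·3 = 4.9923.
u_2 = a_2 − 4.9923·q_1 = (0.1538, 3.0000, 0.2308).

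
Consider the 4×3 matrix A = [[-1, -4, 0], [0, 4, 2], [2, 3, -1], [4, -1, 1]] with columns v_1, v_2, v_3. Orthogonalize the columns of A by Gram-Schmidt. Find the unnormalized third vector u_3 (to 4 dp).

u_3 = (0.4113, 1.6596, -1.3972, 0.8014)

v_1 = (-1, 0, 2, 4); ‖v_1‖ = 4.5826, so e_1 = (-0.2182, 0.0000, 0.4364, 0.8729).
e_1·v_2 = (-0.2182)·(-4) + 0.0000·4 + 0.4364·3 + 0.8729·(-1) = 1.3093.
u_2 = v_2 − 1.3093·e_1 = (-3.7143, 4.0000, 2.4286, -2.1429).
‖u_2‖ = 6.3471, so e_2 = (-0.5852, 0.6302, 0.3826, -0.3376).
e_1·v_3 = (-0.2182)·0 + 0.0000·2 + 0.4364·(-1) + 0.8729·1 = 0.4364; e_2·v_3 = (-0.5852)·0 + 0.6302·2 + 0.3826·(-1) + (-0.3376)·1 = 0.5402.
u_3 = v_3 − 0.4364·e_1 − 0.5402·e_2 = (0.4113, 1.6596, -1.3972, 0.8014).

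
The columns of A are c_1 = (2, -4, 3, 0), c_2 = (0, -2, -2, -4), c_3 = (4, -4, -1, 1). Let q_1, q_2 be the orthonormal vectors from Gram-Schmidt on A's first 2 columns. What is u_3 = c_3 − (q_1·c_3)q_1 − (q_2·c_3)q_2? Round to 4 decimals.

c_1 = (2, -4, 3, 0); ‖c_1‖ = 5.3852, so q_1 = (0.3714, -0.7428, 0.5571, 0.0000).
q_1·c_2 = 0.3714·0 + (-0.7428)·(-2) + 0.5571·(-2) + 0.0000·(-4) = 0.3714.
u_2 = c_2 − 0.3714·q_1 = (-0.1379, -1.7241, -2.2069, -4.0000).
‖u_2‖ = 4.8849, so q_2 = (-0.0282, -0.3530, -0.4518, -0.8189).
q_1·c_3 = 0.3714·4 + (-0.7428)·(-4) + 0.5571·(-1) + 0.0000·1 = 3.8996; q_2·c_3 = (-0.0282)·4 + (-0.3530)·(-4) + (-0.4518)·(-1) + (-0.8189)·1 = 0.9318.
u_3 = c_3 − 3.8996·q_1 − 0.9318·q_2 = (2.5780, -0.7746, -2.7514, 1.7630).

u_3 = (2.5780, -0.7746, -2.7514, 1.7630)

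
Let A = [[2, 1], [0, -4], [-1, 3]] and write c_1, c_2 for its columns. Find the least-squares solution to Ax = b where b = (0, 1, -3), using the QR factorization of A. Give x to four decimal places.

x = (0.5039, -0.4806)

e_1 = c_1/‖c_1‖ = (2, 0, -1)/2.2361 = (0.8944, 0.0000, -0.4472).
r_{12} = e_1·c_2 = -0.4472.
u_2 = c_2 + 0.4472·e_1 = (1.4000, -4.0000, 2.8000).
‖u_2‖ = 5.0794, so e_2 = (0.2756, -0.7875, 0.5512).
Qᵀb = (1.3416, -2.4412).
Back-substitute: x_2 = -2.4412/5.0794 = -0.4806.
x_1 = (1.3416 + 0.4472·(-0.4806))/2.2361 = 0.5039.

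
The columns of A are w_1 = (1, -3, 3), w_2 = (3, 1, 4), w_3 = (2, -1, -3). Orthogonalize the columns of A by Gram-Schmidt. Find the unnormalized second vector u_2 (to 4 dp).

u_2 = (2.3684, 2.8947, 2.1053)

w_1 = (1, -3, 3); ‖w_1‖ = 4.3589, so e_1 = (0.2294, -0.6882, 0.6882).
e_1·w_2 = 0.2294·3 + (-0.6882)·1 + 0.6882·4 = 2.7530.
u_2 = w_2 − 2.7530·e_1 = (2.3684, 2.8947, 2.1053).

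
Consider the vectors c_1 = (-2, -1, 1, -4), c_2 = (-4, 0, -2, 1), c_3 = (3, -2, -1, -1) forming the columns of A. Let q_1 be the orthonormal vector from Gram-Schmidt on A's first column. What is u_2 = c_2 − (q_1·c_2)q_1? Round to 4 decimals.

c_1 = (-2, -1, 1, -4); ‖c_1‖ = 4.6904, so q_1 = (-0.4264, -0.2132, 0.2132, -0.8528).
q_1·c_2 = (-0.4264)·(-4) + (-0.2132)·0 + 0.2132·(-2) + (-0.8528)·1 = 0.4264.
u_2 = c_2 − 0.4264·q_1 = (-3.8182, 0.0909, -2.0909, 1.3636).

u_2 = (-3.8182, 0.0909, -2.0909, 1.3636)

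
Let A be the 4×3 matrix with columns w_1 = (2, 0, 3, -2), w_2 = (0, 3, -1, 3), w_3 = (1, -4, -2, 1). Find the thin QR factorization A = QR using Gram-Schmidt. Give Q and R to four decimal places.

q_1 = w_1/‖w_1‖ = (2, 0, 3, -2)/4.1231 = (0.4851, 0.0000, 0.7276, -0.4851).
r_{12} = q_1·w_2 = -2.1828.
u_2 = w_2 + 2.1828·q_1 = (1.0588, 3.0000, 0.5882, 1.9412).
‖u_2‖ = 3.7730, so q_2 = (0.2806, 0.7951, 0.1559, 0.5145).
r_{13} = q_1·w_3 = -1.4552; r_{23} = q_2·w_3 = -2.6972.
u_3 = w_3 + 1.4552·q_1 + 2.6972·q_2 = (2.4628, -1.8554, -0.5207, 1.6818).
‖u_3‖ = 3.5507, so q_3 = (0.6936, -0.5225, -0.1466, 0.4737).

Q = [[0.4851, 0.2806, 0.6936], [0.0000, 0.7951, -0.5225], [0.7276, 0.1559, -0.1466], [-0.4851, 0.5145, 0.4737]], R = [[4.1231, -2.1828, -1.4552], [0.0000, 3.7730, -2.6972], [0.0000, 0.0000, 3.5507]]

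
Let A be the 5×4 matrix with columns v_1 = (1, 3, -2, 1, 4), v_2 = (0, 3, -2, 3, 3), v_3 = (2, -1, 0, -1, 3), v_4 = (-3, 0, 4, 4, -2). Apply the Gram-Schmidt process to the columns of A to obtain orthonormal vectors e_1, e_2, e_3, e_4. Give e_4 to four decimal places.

e_1 = v_1/‖v_1‖ = (1, 3, -2, 1, 4)/5.5678 = (0.1796, 0.5388, -0.3592, 0.1796, 0.7184).
r_{12} = e_1·v_2 = 5.0289.
u_2 = v_2 − 5.0289·e_1 = (-0.9032, 0.2903, -0.1935, 2.0968, -0.6129).
‖u_2‖ = 2.3895, so e_2 = (-0.3780, 0.1215, -0.0810, 0.8775, -0.2565).
r_{13} = e_1·v_3 = 1.7961; r_{23} = e_2·v_3 = -2.5245.
u_3 = v_3 − 1.7961·e_1 + 2.5245·e_2 = (0.7232, -1.6610, 0.4407, 0.8927, 1.0621).
‖u_3‖ = 2.3240, so e_3 = (0.3112, -0.7147, 0.1896, 0.3841, 0.4570).
r_{14} = e_1·v_4 = -2.6941; r_{24} = e_2·v_4 = 4.8330; r_{34} = e_3·v_4 = 0.4473.
u_4 = v_4 + 2.6941·e_1 − 4.8330·e_2 − 0.4473·e_3 = (-0.8285, 1.1841, 3.3389, 0.0711, 0.9707).
‖u_4‖ = 3.7662, so e_4 = (-0.2200, 0.3144, 0.8866, 0.0189, 0.2577).

e_4 = (-0.2200, 0.3144, 0.8866, 0.0189, 0.2577)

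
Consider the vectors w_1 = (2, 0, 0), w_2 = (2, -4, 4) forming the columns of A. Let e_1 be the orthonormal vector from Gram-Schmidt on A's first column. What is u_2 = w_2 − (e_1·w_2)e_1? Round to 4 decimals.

w_1 = (2, 0, 0); ‖w_1‖ = 2.0000, so e_1 = (1.0000, 0.0000, 0.0000).
e_1·w_2 = 1.0000·2 + 0.0000·(-4) + 0.0000·4 = 2.0000.
u_2 = w_2 − 2.0000·e_1 = (0.0000, -4.0000, 4.0000).

u_2 = (0.0000, -4.0000, 4.0000)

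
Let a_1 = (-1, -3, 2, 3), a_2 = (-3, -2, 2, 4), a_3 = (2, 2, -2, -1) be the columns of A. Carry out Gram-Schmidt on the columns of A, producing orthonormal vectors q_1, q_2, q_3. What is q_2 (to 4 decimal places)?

a_1 = (-1, -3, 2, 3); ‖a_1‖ = 4.7958, so q_1 = (-0.2085, -0.6255, 0.4170, 0.6255).
q_1·a_2 = (-0.2085)·(-3) + (-0.6255)·(-2) + 0.4170·2 + 0.6255·4 = 5.2129.
u_2 = a_2 − 5.2129·q_1 = (-1.9130, 1.2609, -0.1739, 0.7391).
‖u_2‖ = 2.4137, so q_2 = (-0.7926, 0.5224, -0.0721, 0.3062).

q_2 = (-0.7926, 0.5224, -0.0721, 0.3062)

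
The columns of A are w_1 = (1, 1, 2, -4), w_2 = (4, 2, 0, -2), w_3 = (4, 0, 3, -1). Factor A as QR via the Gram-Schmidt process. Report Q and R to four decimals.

w_1 = (1, 1, 2, -4); ‖w_1‖ = 4.6904, so q_1 = (0.2132, 0.2132, 0.4264, -0.8528).
q_1·w_2 = 0.2132·4 + 0.2132·2 + 0.4264·0 + (-0.8528)·(-2) = 2.9848.
u_2 = w_2 − 2.9848·q_1 = (3.3636, 1.3636, -1.2727, 0.5455).
‖u_2‖ = 3.8847, so q_2 = (0.8659, 0.3510, -0.3276, 0.1404).
q_1·w_3 = 0.2132·4 + 0.2132·0 + 0.4264·3 + (-0.8528)·(-1) = 2.9848; q_2·w_3 = 0.8659·4 + 0.3510·0 + (-0.3276)·3 + 0.1404·(-1) = 2.3402.
u_3 = w_3 − 2.9848·q_1 − 2.3402·q_2 = (1.3373, -1.4578, 2.4940, 1.2169).
‖u_3‖ = 3.4080, so q_3 = (0.3924, -0.4278, 0.7318, 0.3571).

Q = [[0.2132, 0.8659, 0.3924], [0.2132, 0.3510, -0.4278], [0.4264, -0.3276, 0.7318], [-0.8528, 0.1404, 0.3571]], R = [[4.6904, 2.9848, 2.9848], [0.0000, 3.8847, 2.3402], [0.0000, 0.0000, 3.4080]]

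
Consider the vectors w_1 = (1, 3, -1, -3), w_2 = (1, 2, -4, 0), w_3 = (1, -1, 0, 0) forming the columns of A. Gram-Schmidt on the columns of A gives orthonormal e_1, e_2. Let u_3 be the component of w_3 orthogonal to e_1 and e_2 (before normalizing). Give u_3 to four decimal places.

u_3 = (1.0970, -0.7023, -0.0769, -0.3110)

w_1 = (1, 3, -1, -3); ‖w_1‖ = 4.4721, so e_1 = (0.2236, 0.6708, -0.2236, -0.6708).
e_1·w_2 = 0.2236·1 + 0.6708·2 + (-0.2236)·(-4) + (-0.6708)·0 = 2.4597.
u_2 = w_2 − 2.4597·e_1 = (0.4500, 0.3500, -3.4500, 1.6500).
‖u_2‖ = 3.8665, so e_2 = (0.1164, 0.0905, -0.8923, 0.4267).
e_1·w_3 = 0.2236·1 + 0.6708·(-1) + (-0.2236)·0 + (-0.6708)·0 = -0.4472; e_2·w_3 = 0.1164·1 + 0.0905·(-1) + (-0.8923)·0 + 0.4267·0 = 0.0259.
u_3 = w_3 + 0.4472·e_1 − 0.0259·e_2 = (1.0970, -0.7023, -0.0769, -0.3110).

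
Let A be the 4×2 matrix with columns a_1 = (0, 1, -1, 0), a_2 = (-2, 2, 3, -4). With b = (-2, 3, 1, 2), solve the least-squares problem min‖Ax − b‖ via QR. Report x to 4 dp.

a_1 = (0, 1, -1, 0); ‖a_1‖ = 1.4142, so q_1 = (0.0000, 0.7071, -0.7071, 0.0000).
q_1·a_2 = 0.0000·(-2) + 0.7071·2 + (-0.7071)·3 + 0.0000·(-4) = -0.7071.
u_2 = a_2 + 0.7071·q_1 = (-2.0000, 2.5000, 2.5000, -4.0000).
‖u_2‖ = 5.7009, so q_2 = (-0.3508, 0.4385, 0.4385, -0.7016).
Qᵀb = (1.4142, 1.0525).
Back-substitute: x_2 = 1.0525/5.7009 = 0.1846.
x_1 = (1.4142 + 0.7071·0.1846)/1.4142 = 1.0923.

x = (1.0923, 0.1846)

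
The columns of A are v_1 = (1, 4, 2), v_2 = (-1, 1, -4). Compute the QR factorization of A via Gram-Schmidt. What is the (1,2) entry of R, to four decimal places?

v_1 = (1, 4, 2); ‖v_1‖ = 4.5826, so q_1 = (0.2182, 0.8729, 0.4364).
r_{12} = q_1·v_2 = -1.0911.

r_{12} = -1.0911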